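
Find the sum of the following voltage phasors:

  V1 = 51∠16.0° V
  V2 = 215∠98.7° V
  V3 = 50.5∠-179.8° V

Step 1 — Convert each phasor to rectangular form:
  V1 = 51·(cos(16.0°) + j·sin(16.0°)) = 49.02 + j14.06 V
  V2 = 215·(cos(98.7°) + j·sin(98.7°)) = -32.52 + j212.5 V
  V3 = 50.5·(cos(-179.8°) + j·sin(-179.8°)) = -50.5 - j0.1763 V
Step 2 — Sum components: V_total = -34 + j226.4 V.
Step 3 — Convert to polar: |V_total| = 228.9 V, ∠V_total = 98.5°.

V_total = 228.9∠98.5° V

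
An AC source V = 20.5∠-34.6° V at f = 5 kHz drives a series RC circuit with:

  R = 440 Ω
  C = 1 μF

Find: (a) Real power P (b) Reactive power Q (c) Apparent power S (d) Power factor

Step 1 — Angular frequency: ω = 2π·f = 2π·5000 = 3.142e+04 rad/s.
Step 2 — Component impedances:
  R: Z = R = 440 Ω
  C: Z = 1/(jωC) = -j/(ω·C) = 0 - j31.83 Ω
Step 3 — Series combination: Z_total = R + C = 440 - j31.83 Ω = 441.1∠-4.1° Ω.
Step 4 — Source phasor: V = 20.5∠-34.6° V = 16.87 - j11.64 V.
Step 5 — Current: I = V / Z = 0.04005 - j0.02356 A = 0.04647∠-30.5° A.
Step 6 — Complex power: S = V·I* = 0.9501 - j0.06874 VA.
Step 7 — Real power: P = Re(S) = 0.9501 W.
Step 8 — Reactive power: Q = Im(S) = -0.06874 VAR.
Step 9 — Apparent power: |S| = 0.9526 VA.
Step 10 — Power factor: PF = P/|S| = 0.9974 (leading).

(a) P = 0.9501 W  (b) Q = -0.06874 VAR  (c) S = 0.9526 VA  (d) PF = 0.9974 (leading)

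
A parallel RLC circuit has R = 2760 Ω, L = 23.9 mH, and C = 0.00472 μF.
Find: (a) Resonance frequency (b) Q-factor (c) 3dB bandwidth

Step 1 — Resonance: ω₀ = 1/√(LC) = 1/√(0.0239·4.72e-09) = 9.415e+04 rad/s.
Step 2 — f₀ = ω₀/(2π) = 1.498e+04 Hz.
Step 3 — Parallel Q: Q = R/(ω₀L) = 2760/(9.415e+04·0.0239) = 1.227.
Step 4 — Bandwidth: Δω = ω₀/Q = 7.676e+04 rad/s; BW = Δω/(2π) = 1.222e+04 Hz.

(a) f₀ = 1.498e+04 Hz  (b) Q = 1.227  (c) BW = 1.222e+04 Hz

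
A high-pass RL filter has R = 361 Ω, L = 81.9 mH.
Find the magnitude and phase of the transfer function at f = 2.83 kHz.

Step 1 — Angular frequency: ω = 2π·2830 = 1.778e+04 rad/s.
Step 2 — Transfer function: H(jω) = jωL/(R + jωL).
Step 3 — Numerator jωL = j·1456; denominator R + jωL = 361 + j1456.
Step 4 — H = 0.9421 + j0.2335.
Step 5 — Magnitude: |H| = 0.9706 (-0.3 dB); phase: φ = 13.9°.

|H| = 0.9706 (-0.3 dB), φ = 13.9°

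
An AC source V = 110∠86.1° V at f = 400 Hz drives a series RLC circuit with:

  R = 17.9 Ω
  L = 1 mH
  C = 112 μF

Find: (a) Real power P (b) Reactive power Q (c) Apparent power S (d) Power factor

Step 1 — Angular frequency: ω = 2π·f = 2π·400 = 2513 rad/s.
Step 2 — Component impedances:
  R: Z = R = 17.9 Ω
  L: Z = jωL = j·2513·0.001 = 0 + j2.513 Ω
  C: Z = 1/(jωC) = -j/(ω·C) = 0 - j3.553 Ω
Step 3 — Series combination: Z_total = R + L + C = 17.9 - j1.039 Ω = 17.93∠-3.3° Ω.
Step 4 — Source phasor: V = 110∠86.1° V = 7.482 + j109.7 V.
Step 5 — Current: I = V / Z = 0.06179 + j6.135 A = 6.135∠89.4° A.
Step 6 — Complex power: S = V·I* = 673.7 - j39.12 VA.
Step 7 — Real power: P = Re(S) = 673.7 W.
Step 8 — Reactive power: Q = Im(S) = -39.12 VAR.
Step 9 — Apparent power: |S| = 674.8 VA.
Step 10 — Power factor: PF = P/|S| = 0.9983 (leading).

(a) P = 673.7 W  (b) Q = -39.12 VAR  (c) S = 674.8 VA  (d) PF = 0.9983 (leading)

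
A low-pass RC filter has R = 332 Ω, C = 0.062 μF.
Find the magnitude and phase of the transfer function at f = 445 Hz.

Step 1 — Angular frequency: ω = 2π·445 = 2796 rad/s.
Step 2 — Transfer function: H(jω) = 1/(1 + jωRC).
Step 3 — Denominator: 1 + jωRC = 1 + j·2796·332·6.2e-08 = 1 + j0.05755.
Step 4 — H = 0.9967 - j0.05736.
Step 5 — Magnitude: |H| = 0.9983 (-0.0 dB); phase: φ = -3.3°.

|H| = 0.9983 (-0.0 dB), φ = -3.3°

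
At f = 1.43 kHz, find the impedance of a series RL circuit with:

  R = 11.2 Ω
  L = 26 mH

Step 1 — Angular frequency: ω = 2π·f = 2π·1430 = 8985 rad/s.
Step 2 — Component impedances:
  R: Z = R = 11.2 Ω
  L: Z = jωL = j·8985·0.026 = 0 + j233.6 Ω
Step 3 — Series combination: Z_total = R + L = 11.2 + j233.6 Ω = 233.9∠87.3° Ω.

Z = 11.2 + j233.6 Ω = 233.9∠87.3° Ω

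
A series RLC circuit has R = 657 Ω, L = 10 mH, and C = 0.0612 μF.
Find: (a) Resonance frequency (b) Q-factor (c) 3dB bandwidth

Step 1 — Resonance condition Im(Z)=0 gives ω₀ = 1/√(LC).
Step 2 — ω₀ = 1/√(0.01·6.12e-08) = 4.042e+04 rad/s.
Step 3 — f₀ = ω₀/(2π) = 6433 Hz.
Step 4 — Series Q: Q = ω₀L/R = 4.042e+04·0.01/657 = 0.6153.
Step 5 — 3dB bandwidth: Δω = ω₀/Q = 6.57e+04 rad/s; BW = Δω/(2π) = 1.046e+04 Hz.

(a) f₀ = 6433 Hz  (b) Q = 0.6153  (c) BW = 1.046e+04 Hz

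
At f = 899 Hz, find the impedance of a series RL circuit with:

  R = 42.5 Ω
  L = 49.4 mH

Step 1 — Angular frequency: ω = 2π·f = 2π·899 = 5649 rad/s.
Step 2 — Component impedances:
  R: Z = R = 42.5 Ω
  L: Z = jωL = j·5649·0.0494 = 0 + j279 Ω
Step 3 — Series combination: Z_total = R + L = 42.5 + j279 Ω = 282.3∠81.3° Ω.

Z = 42.5 + j279 Ω = 282.3∠81.3° Ω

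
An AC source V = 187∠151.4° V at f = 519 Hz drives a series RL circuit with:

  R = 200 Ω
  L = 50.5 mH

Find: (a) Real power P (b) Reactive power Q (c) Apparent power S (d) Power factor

Step 1 — Angular frequency: ω = 2π·f = 2π·519 = 3261 rad/s.
Step 2 — Component impedances:
  R: Z = R = 200 Ω
  L: Z = jωL = j·3261·0.0505 = 0 + j164.7 Ω
Step 3 — Series combination: Z_total = R + L = 200 + j164.7 Ω = 259.1∠39.5° Ω.
Step 4 — Source phasor: V = 187∠151.4° V = -164.2 + j89.52 V.
Step 5 — Current: I = V / Z = -0.2696 + j0.6696 A = 0.7218∠111.9° A.
Step 6 — Complex power: S = V·I* = 104.2 + j85.8 VA.
Step 7 — Real power: P = Re(S) = 104.2 W.
Step 8 — Reactive power: Q = Im(S) = 85.8 VAR.
Step 9 — Apparent power: |S| = 135 VA.
Step 10 — Power factor: PF = P/|S| = 0.772 (lagging).

(a) P = 104.2 W  (b) Q = 85.8 VAR  (c) S = 135 VA  (d) PF = 0.772 (lagging)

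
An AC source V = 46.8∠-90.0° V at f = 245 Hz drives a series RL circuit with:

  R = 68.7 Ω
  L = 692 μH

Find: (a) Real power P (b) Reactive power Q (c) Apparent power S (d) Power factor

Step 1 — Angular frequency: ω = 2π·f = 2π·245 = 1539 rad/s.
Step 2 — Component impedances:
  R: Z = R = 68.7 Ω
  L: Z = jωL = j·1539·0.000692 = 0 + j1.065 Ω
Step 3 — Series combination: Z_total = R + L = 68.7 + j1.065 Ω = 68.71∠0.9° Ω.
Step 4 — Source phasor: V = 46.8∠-90.0° V = 0 - j46.8 V.
Step 5 — Current: I = V / Z = -0.01056 - j0.6811 A = 0.6811∠-90.9° A.
Step 6 — Complex power: S = V·I* = 31.87 + j0.4942 VA.
Step 7 — Real power: P = Re(S) = 31.87 W.
Step 8 — Reactive power: Q = Im(S) = 0.4942 VAR.
Step 9 — Apparent power: |S| = 31.88 VA.
Step 10 — Power factor: PF = P/|S| = 0.9999 (lagging).

(a) P = 31.87 W  (b) Q = 0.4942 VAR  (c) S = 31.88 VA  (d) PF = 0.9999 (lagging)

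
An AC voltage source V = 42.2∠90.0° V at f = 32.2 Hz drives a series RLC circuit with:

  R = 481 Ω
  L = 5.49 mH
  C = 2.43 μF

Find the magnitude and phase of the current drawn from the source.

Step 1 — Angular frequency: ω = 2π·f = 2π·32.2 = 202.3 rad/s.
Step 2 — Component impedances:
  R: Z = R = 481 Ω
  L: Z = jωL = j·202.3·0.00549 = 0 + j1.111 Ω
  C: Z = 1/(jωC) = -j/(ω·C) = 0 - j2034 Ω
Step 3 — Series combination: Z_total = R + L + C = 481 - j2033 Ω = 2089∠-76.7° Ω.
Step 4 — Source phasor: V = 42.2∠90.0° V = 0 + j42.2 V.
Step 5 — Ohm's law: I = V / Z_total = (0 + j42.2) / (481 - j2033) = -0.01966 + j0.004651 A.
Step 6 — Convert to polar: |I| = 0.0202 A, ∠I = 166.7°.

I = 0.0202∠166.7° A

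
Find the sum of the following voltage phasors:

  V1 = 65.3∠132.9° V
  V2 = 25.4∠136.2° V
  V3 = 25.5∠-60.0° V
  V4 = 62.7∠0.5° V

Step 1 — Convert each phasor to rectangular form:
  V1 = 65.3·(cos(132.9°) + j·sin(132.9°)) = -44.45 + j47.84 V
  V2 = 25.4·(cos(136.2°) + j·sin(136.2°)) = -18.33 + j17.58 V
  V3 = 25.5·(cos(-60.0°) + j·sin(-60.0°)) = 12.75 - j22.08 V
  V4 = 62.7·(cos(0.5°) + j·sin(0.5°)) = 62.7 + j0.5472 V
Step 2 — Sum components: V_total = 12.66 + j43.88 V.
Step 3 — Convert to polar: |V_total| = 45.67 V, ∠V_total = 73.9°.

V_total = 45.67∠73.9° V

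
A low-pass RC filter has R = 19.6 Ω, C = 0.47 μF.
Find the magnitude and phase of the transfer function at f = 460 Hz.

Step 1 — Angular frequency: ω = 2π·460 = 2890 rad/s.
Step 2 — Transfer function: H(jω) = 1/(1 + jωRC).
Step 3 — Denominator: 1 + jωRC = 1 + j·2890·19.6·4.7e-07 = 1 + j0.02663.
Step 4 — H = 0.9993 - j0.02661.
Step 5 — Magnitude: |H| = 0.9996 (-0.0 dB); phase: φ = -1.5°.

|H| = 0.9996 (-0.0 dB), φ = -1.5°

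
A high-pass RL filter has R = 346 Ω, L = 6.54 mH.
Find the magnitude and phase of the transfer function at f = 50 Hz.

Step 1 — Angular frequency: ω = 2π·50 = 314.2 rad/s.
Step 2 — Transfer function: H(jω) = jωL/(R + jωL).
Step 3 — Numerator jωL = j·2.055; denominator R + jωL = 346 + j2.055.
Step 4 — H = 3.526e-05 + j0.005938.
Step 5 — Magnitude: |H| = 0.005938 (-44.5 dB); phase: φ = 89.7°.

|H| = 0.005938 (-44.5 dB), φ = 89.7°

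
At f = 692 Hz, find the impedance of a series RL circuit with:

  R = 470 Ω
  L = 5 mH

Step 1 — Angular frequency: ω = 2π·f = 2π·692 = 4348 rad/s.
Step 2 — Component impedances:
  R: Z = R = 470 Ω
  L: Z = jωL = j·4348·0.005 = 0 + j21.74 Ω
Step 3 — Series combination: Z_total = R + L = 470 + j21.74 Ω = 470.5∠2.6° Ω.

Z = 470 + j21.74 Ω = 470.5∠2.6° Ω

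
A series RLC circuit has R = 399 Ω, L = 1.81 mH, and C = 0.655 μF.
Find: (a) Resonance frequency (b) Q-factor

Step 1 — Resonance condition Im(Z)=0 gives ω₀ = 1/√(LC).
Step 2 — ω₀ = 1/√(0.00181·6.55e-07) = 2.904e+04 rad/s.
Step 3 — f₀ = ω₀/(2π) = 4622 Hz.
Step 4 — Series Q: Q = ω₀L/R = 2.904e+04·0.00181/399 = 0.1317.

(a) f₀ = 4622 Hz  (b) Q = 0.1317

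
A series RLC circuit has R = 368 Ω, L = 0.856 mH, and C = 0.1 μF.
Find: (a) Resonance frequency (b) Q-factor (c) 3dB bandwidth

Step 1 — Resonance: ω₀ = 1/√(LC) = 1/√(0.000856·1e-07) = 1.081e+05 rad/s.
Step 2 — f₀ = ω₀/(2π) = 1.72e+04 Hz.
Step 3 — Series Q: Q = ω₀L/R = 1.081e+05·0.000856/368 = 0.2514.
Step 4 — Bandwidth: Δω = ω₀/Q = 4.299e+05 rad/s; BW = Δω/(2π) = 6.842e+04 Hz.

(a) f₀ = 1.72e+04 Hz  (b) Q = 0.2514  (c) BW = 6.842e+04 Hz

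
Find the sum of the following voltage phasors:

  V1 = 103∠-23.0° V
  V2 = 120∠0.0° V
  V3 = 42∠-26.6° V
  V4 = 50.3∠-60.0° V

Step 1 — Convert each phasor to rectangular form:
  V1 = 103·(cos(-23.0°) + j·sin(-23.0°)) = 94.81 - j40.25 V
  V2 = 120·(cos(0.0°) + j·sin(0.0°)) = 120 V
  V3 = 42·(cos(-26.6°) + j·sin(-26.6°)) = 37.55 - j18.81 V
  V4 = 50.3·(cos(-60.0°) + j·sin(-60.0°)) = 25.15 - j43.56 V
Step 2 — Sum components: V_total = 277.5 - j102.6 V.
Step 3 — Convert to polar: |V_total| = 295.9 V, ∠V_total = -20.3°.

V_total = 295.9∠-20.3° V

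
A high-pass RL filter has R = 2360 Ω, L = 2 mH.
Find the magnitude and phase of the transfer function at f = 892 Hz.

Step 1 — Angular frequency: ω = 2π·892 = 5605 rad/s.
Step 2 — Transfer function: H(jω) = jωL/(R + jωL).
Step 3 — Numerator jωL = j·11.21; denominator R + jωL = 2360 + j11.21.
Step 4 — H = 2.256e-05 + j0.00475.
Step 5 — Magnitude: |H| = 0.00475 (-46.5 dB); phase: φ = 89.7°.

|H| = 0.00475 (-46.5 dB), φ = 89.7°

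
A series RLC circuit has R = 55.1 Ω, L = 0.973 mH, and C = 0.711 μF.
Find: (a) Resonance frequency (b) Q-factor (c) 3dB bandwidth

Step 1 — Resonance condition Im(Z)=0 gives ω₀ = 1/√(LC).
Step 2 — ω₀ = 1/√(0.000973·7.11e-07) = 3.802e+04 rad/s.
Step 3 — f₀ = ω₀/(2π) = 6051 Hz.
Step 4 — Series Q: Q = ω₀L/R = 3.802e+04·0.000973/55.1 = 0.6714.
Step 5 — 3dB bandwidth: Δω = ω₀/Q = 5.663e+04 rad/s; BW = Δω/(2π) = 9013 Hz.

(a) f₀ = 6051 Hz  (b) Q = 0.6714  (c) BW = 9013 Hz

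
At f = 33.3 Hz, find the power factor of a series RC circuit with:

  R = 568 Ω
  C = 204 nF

Step 1 — Angular frequency: ω = 2π·f = 2π·33.3 = 209.2 rad/s.
Step 2 — Component impedances:
  R: Z = R = 568 Ω
  C: Z = 1/(jωC) = -j/(ω·C) = 0 - j2.343e+04 Ω
Step 3 — Series combination: Z_total = R + C = 568 - j2.343e+04 Ω = 2.344e+04∠-88.6° Ω.
Step 4 — Power factor: PF = cos(φ) = Re(Z)/|Z| = 568/23435 = 0.02424.
Step 5 — Type: Im(Z) = -2.343e+04 ⇒ leading (phase φ = -88.6°).

PF = 0.02424 (leading, φ = -88.6°)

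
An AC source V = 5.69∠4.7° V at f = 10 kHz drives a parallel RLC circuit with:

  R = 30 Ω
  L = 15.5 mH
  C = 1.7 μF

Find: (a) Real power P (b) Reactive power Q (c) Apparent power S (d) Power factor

Step 1 — Angular frequency: ω = 2π·f = 2π·1e+04 = 6.283e+04 rad/s.
Step 2 — Component impedances:
  R: Z = R = 30 Ω
  L: Z = jωL = j·6.283e+04·0.0155 = 0 + j973.9 Ω
  C: Z = 1/(jωC) = -j/(ω·C) = 0 - j9.362 Ω
Step 3 — Parallel combination: 1/Z_total = 1/R + 1/L + 1/C; Z_total = 2.71 - j8.599 Ω = 9.016∠-72.5° Ω.
Step 4 — Source phasor: V = 5.69∠4.7° V = 5.671 + j0.4662 V.
Step 5 — Current: I = V / Z = 0.1397 + j0.6154 A = 0.6311∠77.2° A.
Step 6 — Complex power: S = V·I* = 1.079 - j3.425 VA.
Step 7 — Real power: P = Re(S) = 1.079 W.
Step 8 — Reactive power: Q = Im(S) = -3.425 VAR.
Step 9 — Apparent power: |S| = 3.591 VA.
Step 10 — Power factor: PF = P/|S| = 0.3005 (leading).

(a) P = 1.079 W  (b) Q = -3.425 VAR  (c) S = 3.591 VA  (d) PF = 0.3005 (leading)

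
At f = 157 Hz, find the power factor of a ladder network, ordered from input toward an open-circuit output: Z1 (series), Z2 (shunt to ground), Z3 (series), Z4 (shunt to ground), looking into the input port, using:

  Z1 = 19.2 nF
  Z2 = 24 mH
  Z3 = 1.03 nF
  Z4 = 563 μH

Step 1 — Angular frequency: ω = 2π·f = 2π·157 = 986.5 rad/s.
Step 2 — Component impedances:
  Z1: Z = 1/(jωC) = -j/(ω·C) = 0 - j5.28e+04 Ω
  Z2: Z = jωL = j·986.5·0.024 = 0 + j23.68 Ω
  Z3: Z = 1/(jωC) = -j/(ω·C) = 0 - j9.842e+05 Ω
  Z4: Z = jωL = j·986.5·0.000563 = 0 + j0.5554 Ω
Step 3 — Ladder network (open output): work backward from the far end, alternating series and parallel combinations. Z_in = 0 - j5.277e+04 Ω = 5.277e+04∠-90.0° Ω.
Step 4 — Power factor: PF = cos(φ) = Re(Z)/|Z| = 0/5.277e+04 = 0.
Step 5 — Type: Im(Z) = -5.277e+04 ⇒ leading (phase φ = -90.0°).

PF = 0 (leading, φ = -90.0°)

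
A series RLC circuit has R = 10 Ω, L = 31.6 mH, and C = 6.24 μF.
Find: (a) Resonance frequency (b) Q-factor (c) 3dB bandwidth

Step 1 — Resonance: ω₀ = 1/√(LC) = 1/√(0.0316·6.24e-06) = 2252 rad/s.
Step 2 — f₀ = ω₀/(2π) = 358.4 Hz.
Step 3 — Series Q: Q = ω₀L/R = 2252·0.0316/10 = 7.116.
Step 4 — Bandwidth: Δω = ω₀/Q = 316.5 rad/s; BW = Δω/(2π) = 50.37 Hz.

(a) f₀ = 358.4 Hz  (b) Q = 7.116  (c) BW = 50.37 Hz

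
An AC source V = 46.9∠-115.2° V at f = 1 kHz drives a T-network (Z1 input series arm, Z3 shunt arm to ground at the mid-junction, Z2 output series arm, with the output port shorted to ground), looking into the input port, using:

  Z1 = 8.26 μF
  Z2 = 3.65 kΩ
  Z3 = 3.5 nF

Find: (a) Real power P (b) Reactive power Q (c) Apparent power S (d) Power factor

Step 1 — Angular frequency: ω = 2π·f = 2π·1000 = 6283 rad/s.
Step 2 — Component impedances:
  Z1: Z = 1/(jωC) = -j/(ω·C) = 0 - j19.27 Ω
  Z2: Z = R = 3650 Ω
  Z3: Z = 1/(jωC) = -j/(ω·C) = 0 - j4.547e+04 Ω
Step 3 — With the output port shorted to ground, the output series arm Z2 runs from the junction to ground; the shunt arm Z3 also runs from the junction to ground. They appear in parallel: Z3 || Z2 = 3627 - j291.1 Ω.
Step 4 — Series with input arm Z1: Z_in = Z1 + (Z3 || Z2) = 3627 - j310.4 Ω = 3640∠-4.9° Ω.
Step 5 — Source phasor: V = 46.9∠-115.2° V = -19.97 - j42.44 V.
Step 6 — Current: I = V / Z = -0.004472 - j0.01208 A = 0.01289∠-110.3° A.
Step 7 — Complex power: S = V·I* = 0.6021 - j0.05153 VA.
Step 8 — Real power: P = Re(S) = 0.6021 W.
Step 9 — Reactive power: Q = Im(S) = -0.05153 VAR.
Step 10 — Apparent power: |S| = 0.6043 VA.
Step 11 — Power factor: PF = P/|S| = 0.9964 (leading).

(a) P = 0.6021 W  (b) Q = -0.05153 VAR  (c) S = 0.6043 VA  (d) PF = 0.9964 (leading)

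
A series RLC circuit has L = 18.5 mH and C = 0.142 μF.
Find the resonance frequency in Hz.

Step 1 — Resonance condition Im(Z)=0 gives ω₀ = 1/√(LC).
Step 2 — ω₀ = 1/√(0.0185·1.42e-07) = 1.951e+04 rad/s.
Step 3 — f₀ = ω₀/(2π) = 3105 Hz.

f₀ = 3105 Hz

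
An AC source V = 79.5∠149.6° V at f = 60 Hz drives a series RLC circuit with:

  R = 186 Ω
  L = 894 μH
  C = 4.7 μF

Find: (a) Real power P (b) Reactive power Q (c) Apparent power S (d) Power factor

Step 1 — Angular frequency: ω = 2π·f = 2π·60 = 377 rad/s.
Step 2 — Component impedances:
  R: Z = R = 186 Ω
  L: Z = jωL = j·377·0.000894 = 0 + j0.337 Ω
  C: Z = 1/(jωC) = -j/(ω·C) = 0 - j564.4 Ω
Step 3 — Series combination: Z_total = R + L + C = 186 - j564 Ω = 593.9∠-71.7° Ω.
Step 4 — Source phasor: V = 79.5∠149.6° V = -68.57 + j40.23 V.
Step 5 — Current: I = V / Z = -0.1005 - j0.08843 A = 0.1339∠-138.7° A.
Step 6 — Complex power: S = V·I* = 3.333 - j10.11 VA.
Step 7 — Real power: P = Re(S) = 3.333 W.
Step 8 — Reactive power: Q = Im(S) = -10.11 VAR.
Step 9 — Apparent power: |S| = 10.64 VA.
Step 10 — Power factor: PF = P/|S| = 0.3132 (leading).

(a) P = 3.333 W  (b) Q = -10.11 VAR  (c) S = 10.64 VA  (d) PF = 0.3132 (leading)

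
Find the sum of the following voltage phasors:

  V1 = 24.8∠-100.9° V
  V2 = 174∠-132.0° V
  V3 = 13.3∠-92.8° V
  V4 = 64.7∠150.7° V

Step 1 — Convert each phasor to rectangular form:
  V1 = 24.8·(cos(-100.9°) + j·sin(-100.9°)) = -4.69 - j24.35 V
  V2 = 174·(cos(-132.0°) + j·sin(-132.0°)) = -116.4 - j129.3 V
  V3 = 13.3·(cos(-92.8°) + j·sin(-92.8°)) = -0.6497 - j13.28 V
  V4 = 64.7·(cos(150.7°) + j·sin(150.7°)) = -56.42 + j31.66 V
Step 2 — Sum components: V_total = -178.2 - j135.3 V.
Step 3 — Convert to polar: |V_total| = 223.7 V, ∠V_total = -142.8°.

V_total = 223.7∠-142.8° V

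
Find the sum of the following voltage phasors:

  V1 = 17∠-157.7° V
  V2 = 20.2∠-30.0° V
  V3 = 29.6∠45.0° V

Step 1 — Convert each phasor to rectangular form:
  V1 = 17·(cos(-157.7°) + j·sin(-157.7°)) = -15.73 - j6.451 V
  V2 = 20.2·(cos(-30.0°) + j·sin(-30.0°)) = 17.49 - j10.1 V
  V3 = 29.6·(cos(45.0°) + j·sin(45.0°)) = 20.93 + j20.93 V
Step 2 — Sum components: V_total = 22.7 + j4.38 V.
Step 3 — Convert to polar: |V_total| = 23.11 V, ∠V_total = 10.9°.

V_total = 23.11∠10.9° V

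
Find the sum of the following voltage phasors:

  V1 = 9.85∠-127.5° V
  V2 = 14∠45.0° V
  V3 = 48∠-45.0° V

Step 1 — Convert each phasor to rectangular form:
  V1 = 9.85·(cos(-127.5°) + j·sin(-127.5°)) = -5.996 - j7.815 V
  V2 = 14·(cos(45.0°) + j·sin(45.0°)) = 9.899 + j9.899 V
  V3 = 48·(cos(-45.0°) + j·sin(-45.0°)) = 33.94 - j33.94 V
Step 2 — Sum components: V_total = 37.84 - j31.86 V.
Step 3 — Convert to polar: |V_total| = 49.47 V, ∠V_total = -40.1°.

V_total = 49.47∠-40.1° V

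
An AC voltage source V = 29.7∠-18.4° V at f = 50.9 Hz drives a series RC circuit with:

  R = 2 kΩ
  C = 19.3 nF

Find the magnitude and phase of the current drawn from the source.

Step 1 — Angular frequency: ω = 2π·f = 2π·50.9 = 319.8 rad/s.
Step 2 — Component impedances:
  R: Z = R = 2000 Ω
  C: Z = 1/(jωC) = -j/(ω·C) = 0 - j1.62e+05 Ω
Step 3 — Series combination: Z_total = R + C = 2000 - j1.62e+05 Ω = 1.62e+05∠-89.3° Ω.
Step 4 — Source phasor: V = 29.7∠-18.4° V = 28.18 - j9.375 V.
Step 5 — Ohm's law: I = V / Z_total = (28.18 - j9.375) / (2000 - j1.62e+05) = 6e-05 + j0.0001732 A.
Step 6 — Convert to polar: |I| = 0.0001833 A, ∠I = 70.9°.

I = 0.0001833∠70.9° A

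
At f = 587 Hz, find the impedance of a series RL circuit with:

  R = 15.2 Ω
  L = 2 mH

Step 1 — Angular frequency: ω = 2π·f = 2π·587 = 3688 rad/s.
Step 2 — Component impedances:
  R: Z = R = 15.2 Ω
  L: Z = jωL = j·3688·0.002 = 0 + j7.376 Ω
Step 3 — Series combination: Z_total = R + L = 15.2 + j7.376 Ω = 16.9∠25.9° Ω.

Z = 15.2 + j7.376 Ω = 16.9∠25.9° Ω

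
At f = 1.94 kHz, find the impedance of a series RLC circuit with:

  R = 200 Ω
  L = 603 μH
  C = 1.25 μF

Step 1 — Angular frequency: ω = 2π·f = 2π·1940 = 1.219e+04 rad/s.
Step 2 — Component impedances:
  R: Z = R = 200 Ω
  L: Z = jωL = j·1.219e+04·0.000603 = 0 + j7.35 Ω
  C: Z = 1/(jωC) = -j/(ω·C) = 0 - j65.63 Ω
Step 3 — Series combination: Z_total = R + L + C = 200 - j58.28 Ω = 208.3∠-16.2° Ω.

Z = 200 - j58.28 Ω = 208.3∠-16.2° Ω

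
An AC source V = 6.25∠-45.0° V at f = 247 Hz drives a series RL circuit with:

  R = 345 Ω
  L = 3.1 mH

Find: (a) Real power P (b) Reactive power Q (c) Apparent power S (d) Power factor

Step 1 — Angular frequency: ω = 2π·f = 2π·247 = 1552 rad/s.
Step 2 — Component impedances:
  R: Z = R = 345 Ω
  L: Z = jωL = j·1552·0.0031 = 0 + j4.811 Ω
Step 3 — Series combination: Z_total = R + L = 345 + j4.811 Ω = 345∠0.8° Ω.
Step 4 — Source phasor: V = 6.25∠-45.0° V = 4.419 - j4.419 V.
Step 5 — Current: I = V / Z = 0.01263 - j0.01299 A = 0.01811∠-45.8° A.
Step 6 — Complex power: S = V·I* = 0.1132 + j0.001579 VA.
Step 7 — Real power: P = Re(S) = 0.1132 W.
Step 8 — Reactive power: Q = Im(S) = 0.001579 VAR.
Step 9 — Apparent power: |S| = 0.1132 VA.
Step 10 — Power factor: PF = P/|S| = 0.9999 (lagging).

(a) P = 0.1132 W  (b) Q = 0.001579 VAR  (c) S = 0.1132 VA  (d) PF = 0.9999 (lagging)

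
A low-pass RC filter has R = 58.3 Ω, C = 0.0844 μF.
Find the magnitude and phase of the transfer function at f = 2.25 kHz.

Step 1 — Angular frequency: ω = 2π·2250 = 1.414e+04 rad/s.
Step 2 — Transfer function: H(jω) = 1/(1 + jωRC).
Step 3 — Denominator: 1 + jωRC = 1 + j·1.414e+04·58.3·8.44e-08 = 1 + j0.06956.
Step 4 — H = 0.9952 - j0.06923.
Step 5 — Magnitude: |H| = 0.9976 (-0.0 dB); phase: φ = -4.0°.

|H| = 0.9976 (-0.0 dB), φ = -4.0°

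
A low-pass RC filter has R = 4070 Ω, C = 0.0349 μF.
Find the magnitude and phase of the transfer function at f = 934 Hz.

Step 1 — Angular frequency: ω = 2π·934 = 5868 rad/s.
Step 2 — Transfer function: H(jω) = 1/(1 + jωRC).
Step 3 — Denominator: 1 + jωRC = 1 + j·5868·4070·3.49e-08 = 1 + j0.8336.
Step 4 — H = 0.59 - j0.4918.
Step 5 — Magnitude: |H| = 0.7681 (-2.3 dB); phase: φ = -39.8°.

|H| = 0.7681 (-2.3 dB), φ = -39.8°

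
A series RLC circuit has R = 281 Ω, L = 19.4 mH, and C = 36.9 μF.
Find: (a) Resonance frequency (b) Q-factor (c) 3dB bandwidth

Step 1 — Resonance condition Im(Z)=0 gives ω₀ = 1/√(LC).
Step 2 — ω₀ = 1/√(0.0194·3.69e-05) = 1182 rad/s.
Step 3 — f₀ = ω₀/(2π) = 188.1 Hz.
Step 4 — Series Q: Q = ω₀L/R = 1182·0.0194/281 = 0.0816.
Step 5 — 3dB bandwidth: Δω = ω₀/Q = 1.448e+04 rad/s; BW = Δω/(2π) = 2305 Hz.

(a) f₀ = 188.1 Hz  (b) Q = 0.0816  (c) BW = 2305 Hz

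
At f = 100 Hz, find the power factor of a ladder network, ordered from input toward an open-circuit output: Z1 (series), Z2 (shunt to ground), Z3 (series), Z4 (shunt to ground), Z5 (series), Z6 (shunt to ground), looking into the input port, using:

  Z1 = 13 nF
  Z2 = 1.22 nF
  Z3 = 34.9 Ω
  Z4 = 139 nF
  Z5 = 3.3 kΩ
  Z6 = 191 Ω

Step 1 — Angular frequency: ω = 2π·f = 2π·100 = 628.3 rad/s.
Step 2 — Component impedances:
  Z1: Z = 1/(jωC) = -j/(ω·C) = 0 - j1.224e+05 Ω
  Z2: Z = 1/(jωC) = -j/(ω·C) = 0 - j1.305e+06 Ω
  Z3: Z = R = 34.9 Ω
  Z4: Z = 1/(jωC) = -j/(ω·C) = 0 - j1.145e+04 Ω
  Z5: Z = R = 3300 Ω
  Z6: Z = R = 191 Ω
Step 3 — Ladder network (open output): work backward from the far end, alternating series and parallel combinations. Z_in = 3224 - j1.234e+05 Ω = 1.235e+05∠-88.5° Ω.
Step 4 — Power factor: PF = cos(φ) = Re(Z)/|Z| = 3224.1/1.2345e+05 = 0.02612.
Step 5 — Type: Im(Z) = -1.234e+05 ⇒ leading (phase φ = -88.5°).

PF = 0.02612 (leading, φ = -88.5°)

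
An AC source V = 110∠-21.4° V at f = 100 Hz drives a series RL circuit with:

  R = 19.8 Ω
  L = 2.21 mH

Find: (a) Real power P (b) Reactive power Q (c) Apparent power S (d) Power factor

Step 1 — Angular frequency: ω = 2π·f = 2π·100 = 628.3 rad/s.
Step 2 — Component impedances:
  R: Z = R = 19.8 Ω
  L: Z = jωL = j·628.3·0.00221 = 0 + j1.389 Ω
Step 3 — Series combination: Z_total = R + L = 19.8 + j1.389 Ω = 19.85∠4.0° Ω.
Step 4 — Source phasor: V = 110∠-21.4° V = 102.4 - j40.14 V.
Step 5 — Current: I = V / Z = 5.006 - j2.378 A = 5.542∠-25.4° A.
Step 6 — Complex power: S = V·I* = 608.1 + j42.65 VA.
Step 7 — Real power: P = Re(S) = 608.1 W.
Step 8 — Reactive power: Q = Im(S) = 42.65 VAR.
Step 9 — Apparent power: |S| = 609.6 VA.
Step 10 — Power factor: PF = P/|S| = 0.9975 (lagging).

(a) P = 608.1 W  (b) Q = 42.65 VAR  (c) S = 609.6 VA  (d) PF = 0.9975 (lagging)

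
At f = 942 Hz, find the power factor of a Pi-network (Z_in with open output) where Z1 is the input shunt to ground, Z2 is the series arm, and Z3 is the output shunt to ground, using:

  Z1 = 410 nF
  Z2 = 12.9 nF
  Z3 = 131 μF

Step 1 — Angular frequency: ω = 2π·f = 2π·942 = 5919 rad/s.
Step 2 — Component impedances:
  Z1: Z = 1/(jωC) = -j/(ω·C) = 0 - j412.1 Ω
  Z2: Z = 1/(jωC) = -j/(ω·C) = 0 - j1.31e+04 Ω
  Z3: Z = 1/(jωC) = -j/(ω·C) = 0 - j1.29 Ω
Step 3 — With open output, the series arm Z2 and the output shunt Z3 appear in series to ground: Z2 + Z3 = 0 - j1.31e+04 Ω.
Step 4 — Parallel with input shunt Z1: Z_in = Z1 || (Z2 + Z3) = 0 - j399.5 Ω = 399.5∠-90.0° Ω.
Step 5 — Power factor: PF = cos(φ) = Re(Z)/|Z| = 0/399.5 = 0.
Step 6 — Type: Im(Z) = -399.5 ⇒ leading (phase φ = -90.0°).

PF = 0 (leading, φ = -90.0°)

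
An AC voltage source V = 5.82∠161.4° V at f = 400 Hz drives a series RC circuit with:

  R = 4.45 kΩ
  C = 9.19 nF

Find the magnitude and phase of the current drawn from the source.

Step 1 — Angular frequency: ω = 2π·f = 2π·400 = 2513 rad/s.
Step 2 — Component impedances:
  R: Z = R = 4450 Ω
  C: Z = 1/(jωC) = -j/(ω·C) = 0 - j4.33e+04 Ω
Step 3 — Series combination: Z_total = R + C = 4450 - j4.33e+04 Ω = 4.352e+04∠-84.1° Ω.
Step 4 — Source phasor: V = 5.82∠161.4° V = -5.516 + j1.856 V.
Step 5 — Ohm's law: I = V / Z_total = (-5.516 + j1.856) / (4450 - j4.33e+04) = -5.539e-05 - j0.0001217 A.
Step 6 — Convert to polar: |I| = 0.0001337 A, ∠I = -114.5°.

I = 0.0001337∠-114.5° A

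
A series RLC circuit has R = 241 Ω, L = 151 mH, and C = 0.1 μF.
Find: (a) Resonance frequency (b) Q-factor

Step 1 — Resonance condition Im(Z)=0 gives ω₀ = 1/√(LC).
Step 2 — ω₀ = 1/√(0.151·1e-07) = 8138 rad/s.
Step 3 — f₀ = ω₀/(2π) = 1295 Hz.
Step 4 — Series Q: Q = ω₀L/R = 8138·0.151/241 = 5.099.

(a) f₀ = 1295 Hz  (b) Q = 5.099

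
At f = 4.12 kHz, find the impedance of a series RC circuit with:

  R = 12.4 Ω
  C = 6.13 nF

Step 1 — Angular frequency: ω = 2π·f = 2π·4120 = 2.589e+04 rad/s.
Step 2 — Component impedances:
  R: Z = R = 12.4 Ω
  C: Z = 1/(jωC) = -j/(ω·C) = 0 - j6302 Ω
Step 3 — Series combination: Z_total = R + C = 12.4 - j6302 Ω = 6302∠-89.9° Ω.

Z = 12.4 - j6302 Ω = 6302∠-89.9° Ω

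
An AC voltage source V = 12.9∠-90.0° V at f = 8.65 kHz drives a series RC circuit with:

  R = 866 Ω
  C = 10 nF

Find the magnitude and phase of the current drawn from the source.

Step 1 — Angular frequency: ω = 2π·f = 2π·8650 = 5.435e+04 rad/s.
Step 2 — Component impedances:
  R: Z = R = 866 Ω
  C: Z = 1/(jωC) = -j/(ω·C) = 0 - j1840 Ω
Step 3 — Series combination: Z_total = R + C = 866 - j1840 Ω = 2034∠-64.8° Ω.
Step 4 — Source phasor: V = 12.9∠-90.0° V = 0 - j12.9 V.
Step 5 — Ohm's law: I = V / Z_total = (0 - j12.9) / (866 - j1840) = 0.00574 - j0.002701 A.
Step 6 — Convert to polar: |I| = 0.006344 A, ∠I = -25.2°.

I = 0.006344∠-25.2° A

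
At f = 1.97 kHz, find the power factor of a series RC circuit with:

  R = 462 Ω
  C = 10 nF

Step 1 — Angular frequency: ω = 2π·f = 2π·1970 = 1.238e+04 rad/s.
Step 2 — Component impedances:
  R: Z = R = 462 Ω
  C: Z = 1/(jωC) = -j/(ω·C) = 0 - j8079 Ω
Step 3 — Series combination: Z_total = R + C = 462 - j8079 Ω = 8092∠-86.7° Ω.
Step 4 — Power factor: PF = cos(φ) = Re(Z)/|Z| = 462/8092 = 0.05709.
Step 5 — Type: Im(Z) = -8079 ⇒ leading (phase φ = -86.7°).

PF = 0.05709 (leading, φ = -86.7°)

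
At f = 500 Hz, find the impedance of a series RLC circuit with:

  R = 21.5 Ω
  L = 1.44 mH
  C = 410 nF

Step 1 — Angular frequency: ω = 2π·f = 2π·500 = 3142 rad/s.
Step 2 — Component impedances:
  R: Z = R = 21.5 Ω
  L: Z = jωL = j·3142·0.00144 = 0 + j4.524 Ω
  C: Z = 1/(jωC) = -j/(ω·C) = 0 - j776.4 Ω
Step 3 — Series combination: Z_total = R + L + C = 21.5 - j771.8 Ω = 772.1∠-88.4° Ω.

Z = 21.5 - j771.8 Ω = 772.1∠-88.4° Ω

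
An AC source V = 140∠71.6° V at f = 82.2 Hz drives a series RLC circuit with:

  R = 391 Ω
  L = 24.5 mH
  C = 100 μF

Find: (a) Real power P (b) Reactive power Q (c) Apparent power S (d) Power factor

Step 1 — Angular frequency: ω = 2π·f = 2π·82.2 = 516.5 rad/s.
Step 2 — Component impedances:
  R: Z = R = 391 Ω
  L: Z = jωL = j·516.5·0.0245 = 0 + j12.65 Ω
  C: Z = 1/(jωC) = -j/(ω·C) = 0 - j19.36 Ω
Step 3 — Series combination: Z_total = R + L + C = 391 - j6.708 Ω = 391.1∠-1.0° Ω.
Step 4 — Source phasor: V = 140∠71.6° V = 44.19 + j132.8 V.
Step 5 — Current: I = V / Z = 0.1072 + j0.3416 A = 0.358∠72.6° A.
Step 6 — Complex power: S = V·I* = 50.11 - j0.8598 VA.
Step 7 — Real power: P = Re(S) = 50.11 W.
Step 8 — Reactive power: Q = Im(S) = -0.8598 VAR.
Step 9 — Apparent power: |S| = 50.12 VA.
Step 10 — Power factor: PF = P/|S| = 0.9999 (leading).

(a) P = 50.11 W  (b) Q = -0.8598 VAR  (c) S = 50.12 VA  (d) PF = 0.9999 (leading)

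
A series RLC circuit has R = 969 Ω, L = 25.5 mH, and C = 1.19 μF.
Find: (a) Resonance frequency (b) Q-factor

Step 1 — Resonance condition Im(Z)=0 gives ω₀ = 1/√(LC).
Step 2 — ω₀ = 1/√(0.0255·1.19e-06) = 5741 rad/s.
Step 3 — f₀ = ω₀/(2π) = 913.6 Hz.
Step 4 — Series Q: Q = ω₀L/R = 5741·0.0255/969 = 0.1511.

(a) f₀ = 913.6 Hz  (b) Q = 0.1511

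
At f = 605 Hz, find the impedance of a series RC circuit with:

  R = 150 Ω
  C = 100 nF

Step 1 — Angular frequency: ω = 2π·f = 2π·605 = 3801 rad/s.
Step 2 — Component impedances:
  R: Z = R = 150 Ω
  C: Z = 1/(jωC) = -j/(ω·C) = 0 - j2631 Ω
Step 3 — Series combination: Z_total = R + C = 150 - j2631 Ω = 2635∠-86.7° Ω.

Z = 150 - j2631 Ω = 2635∠-86.7° Ω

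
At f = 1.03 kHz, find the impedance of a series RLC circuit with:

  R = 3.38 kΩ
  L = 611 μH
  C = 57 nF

Step 1 — Angular frequency: ω = 2π·f = 2π·1030 = 6472 rad/s.
Step 2 — Component impedances:
  R: Z = R = 3380 Ω
  L: Z = jωL = j·6472·0.000611 = 0 + j3.954 Ω
  C: Z = 1/(jωC) = -j/(ω·C) = 0 - j2711 Ω
Step 3 — Series combination: Z_total = R + L + C = 3380 - j2707 Ω = 4330∠-38.7° Ω.

Z = 3380 - j2707 Ω = 4330∠-38.7° Ω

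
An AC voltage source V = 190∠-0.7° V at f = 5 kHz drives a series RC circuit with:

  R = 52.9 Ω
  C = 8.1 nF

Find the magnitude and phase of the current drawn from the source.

Step 1 — Angular frequency: ω = 2π·f = 2π·5000 = 3.142e+04 rad/s.
Step 2 — Component impedances:
  R: Z = R = 52.9 Ω
  C: Z = 1/(jωC) = -j/(ω·C) = 0 - j3930 Ω
Step 3 — Series combination: Z_total = R + C = 52.9 - j3930 Ω = 3930∠-89.2° Ω.
Step 4 — Source phasor: V = 190∠-0.7° V = 190 - j2.321 V.
Step 5 — Ohm's law: I = V / Z_total = (190 - j2.321) / (52.9 - j3930) = 0.001241 + j0.04833 A.
Step 6 — Convert to polar: |I| = 0.04834 A, ∠I = 88.5°.

I = 0.04834∠88.5° A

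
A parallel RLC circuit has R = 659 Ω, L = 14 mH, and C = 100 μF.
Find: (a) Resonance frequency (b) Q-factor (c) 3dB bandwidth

Step 1 — Resonance: ω₀ = 1/√(LC) = 1/√(0.014·0.0001) = 845.2 rad/s.
Step 2 — f₀ = ω₀/(2π) = 134.5 Hz.
Step 3 — Parallel Q: Q = R/(ω₀L) = 659/(845.2·0.014) = 55.7.
Step 4 — Bandwidth: Δω = ω₀/Q = 15.17 rad/s; BW = Δω/(2π) = 2.415 Hz.

(a) f₀ = 134.5 Hz  (b) Q = 55.7  (c) BW = 2.415 Hz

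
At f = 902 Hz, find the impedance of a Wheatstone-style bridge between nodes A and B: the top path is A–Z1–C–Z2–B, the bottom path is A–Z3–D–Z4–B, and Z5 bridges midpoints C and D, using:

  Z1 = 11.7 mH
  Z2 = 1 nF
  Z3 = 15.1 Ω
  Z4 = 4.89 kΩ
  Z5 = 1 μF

Step 1 — Angular frequency: ω = 2π·f = 2π·902 = 5667 rad/s.
Step 2 — Component impedances:
  Z1: Z = jωL = j·5667·0.0117 = 0 + j66.31 Ω
  Z2: Z = 1/(jωC) = -j/(ω·C) = 0 - j1.764e+05 Ω
  Z3: Z = R = 15.1 Ω
  Z4: Z = R = 4890 Ω
  Z5: Z = 1/(jωC) = -j/(ω·C) = 0 - j176.4 Ω
Step 3 — Bridge requires nodal analysis (the Z5 bridge couples midpoints C and D, so the two paths cannot be reduced to a simple series/parallel combination). Setting node B to ground and injecting 1 A at node A, the 3-node admittance system at A, C, D solves to V_A = Z_AB = 4901 - j138.8 Ω = 4903∠-1.6° Ω.

Z = 4901 - j138.8 Ω = 4903∠-1.6° Ω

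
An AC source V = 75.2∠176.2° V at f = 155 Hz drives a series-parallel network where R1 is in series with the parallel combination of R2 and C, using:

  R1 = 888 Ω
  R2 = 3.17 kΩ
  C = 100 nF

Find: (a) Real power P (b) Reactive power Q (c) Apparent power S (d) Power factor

Step 1 — Angular frequency: ω = 2π·f = 2π·155 = 973.9 rad/s.
Step 2 — Component impedances:
  R1: Z = R = 888 Ω
  R2: Z = R = 3170 Ω
  C: Z = 1/(jωC) = -j/(ω·C) = 0 - j1.027e+04 Ω
Step 3 — Parallel branch: R2 || C = 1/(1/R2 + 1/C) = 2894 - j893.5 Ω.
Step 4 — Series with R1: Z_total = R1 + (R2 || C) = 3782 - j893.5 Ω = 3886∠-13.3° Ω.
Step 5 — Source phasor: V = 75.2∠176.2° V = -75.03 + j4.984 V.
Step 6 — Current: I = V / Z = -0.01909 - j0.003191 A = 0.01935∠-170.5° A.
Step 7 — Complex power: S = V·I* = 1.416 - j0.3346 VA.
Step 8 — Real power: P = Re(S) = 1.416 W.
Step 9 — Reactive power: Q = Im(S) = -0.3346 VAR.
Step 10 — Apparent power: |S| = 1.455 VA.
Step 11 — Power factor: PF = P/|S| = 0.9732 (leading).

(a) P = 1.416 W  (b) Q = -0.3346 VAR  (c) S = 1.455 VA  (d) PF = 0.9732 (leading)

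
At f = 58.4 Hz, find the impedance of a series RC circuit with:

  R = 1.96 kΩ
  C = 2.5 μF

Step 1 — Angular frequency: ω = 2π·f = 2π·58.4 = 366.9 rad/s.
Step 2 — Component impedances:
  R: Z = R = 1960 Ω
  C: Z = 1/(jωC) = -j/(ω·C) = 0 - j1090 Ω
Step 3 — Series combination: Z_total = R + C = 1960 - j1090 Ω = 2243∠-29.1° Ω.

Z = 1960 - j1090 Ω = 2243∠-29.1° Ω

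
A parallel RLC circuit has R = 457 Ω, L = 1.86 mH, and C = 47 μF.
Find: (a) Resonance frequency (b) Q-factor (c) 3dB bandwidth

Step 1 — Resonance: ω₀ = 1/√(LC) = 1/√(0.00186·4.7e-05) = 3382 rad/s.
Step 2 — f₀ = ω₀/(2π) = 538.3 Hz.
Step 3 — Parallel Q: Q = R/(ω₀L) = 457/(3382·0.00186) = 72.65.
Step 4 — Bandwidth: Δω = ω₀/Q = 46.56 rad/s; BW = Δω/(2π) = 7.41 Hz.

(a) f₀ = 538.3 Hz  (b) Q = 72.65  (c) BW = 7.41 Hz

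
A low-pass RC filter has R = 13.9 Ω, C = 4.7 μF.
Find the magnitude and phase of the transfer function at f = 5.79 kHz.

Step 1 — Angular frequency: ω = 2π·5790 = 3.638e+04 rad/s.
Step 2 — Transfer function: H(jω) = 1/(1 + jωRC).
Step 3 — Denominator: 1 + jωRC = 1 + j·3.638e+04·13.9·4.7e-06 = 1 + j2.377.
Step 4 — H = 0.1504 - j0.3575.
Step 5 — Magnitude: |H| = 0.3878 (-8.2 dB); phase: φ = -67.2°.

|H| = 0.3878 (-8.2 dB), φ = -67.2°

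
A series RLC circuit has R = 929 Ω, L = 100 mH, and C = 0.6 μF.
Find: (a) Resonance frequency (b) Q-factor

Step 1 — Resonance condition Im(Z)=0 gives ω₀ = 1/√(LC).
Step 2 — ω₀ = 1/√(0.1·6e-07) = 4082 rad/s.
Step 3 — f₀ = ω₀/(2π) = 649.7 Hz.
Step 4 — Series Q: Q = ω₀L/R = 4082·0.1/929 = 0.4394.

(a) f₀ = 649.7 Hz  (b) Q = 0.4394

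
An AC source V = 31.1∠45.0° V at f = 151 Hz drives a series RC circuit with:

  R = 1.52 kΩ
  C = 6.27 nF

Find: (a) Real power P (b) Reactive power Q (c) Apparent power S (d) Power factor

Step 1 — Angular frequency: ω = 2π·f = 2π·151 = 948.8 rad/s.
Step 2 — Component impedances:
  R: Z = R = 1520 Ω
  C: Z = 1/(jωC) = -j/(ω·C) = 0 - j1.681e+05 Ω
Step 3 — Series combination: Z_total = R + C = 1520 - j1.681e+05 Ω = 1.681e+05∠-89.5° Ω.
Step 4 — Source phasor: V = 31.1∠45.0° V = 21.99 + j21.99 V.
Step 5 — Current: I = V / Z = -0.0001296 + j0.000132 A = 0.000185∠134.5° A.
Step 6 — Complex power: S = V·I* = 5.202e-05 - j0.005753 VA.
Step 7 — Real power: P = Re(S) = 5.202e-05 W.
Step 8 — Reactive power: Q = Im(S) = -0.005753 VAR.
Step 9 — Apparent power: |S| = 0.005753 VA.
Step 10 — Power factor: PF = P/|S| = 0.009042 (leading).

(a) P = 5.202e-05 W  (b) Q = -0.005753 VAR  (c) S = 0.005753 VA  (d) PF = 0.009042 (leading)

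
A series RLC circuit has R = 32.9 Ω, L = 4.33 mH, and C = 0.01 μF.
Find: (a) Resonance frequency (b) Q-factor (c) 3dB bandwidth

Step 1 — Resonance condition Im(Z)=0 gives ω₀ = 1/√(LC).
Step 2 — ω₀ = 1/√(0.00433·1e-08) = 1.52e+05 rad/s.
Step 3 — f₀ = ω₀/(2π) = 2.419e+04 Hz.
Step 4 — Series Q: Q = ω₀L/R = 1.52e+05·0.00433/32.9 = 20.
Step 5 — 3dB bandwidth: Δω = ω₀/Q = 7598 rad/s; BW = Δω/(2π) = 1209 Hz.

(a) f₀ = 2.419e+04 Hz  (b) Q = 20  (c) BW = 1209 Hz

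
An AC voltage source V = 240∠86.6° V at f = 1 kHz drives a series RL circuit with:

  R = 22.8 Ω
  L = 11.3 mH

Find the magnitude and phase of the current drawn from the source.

Step 1 — Angular frequency: ω = 2π·f = 2π·1000 = 6283 rad/s.
Step 2 — Component impedances:
  R: Z = R = 22.8 Ω
  L: Z = jωL = j·6283·0.0113 = 0 + j71 Ω
Step 3 — Series combination: Z_total = R + L = 22.8 + j71 Ω = 74.57∠72.2° Ω.
Step 4 — Source phasor: V = 240∠86.6° V = 14.23 + j239.6 V.
Step 5 — Ohm's law: I = V / Z_total = (14.23 + j239.6) / (22.8 + j71) = 3.117 + j0.8006 A.
Step 6 — Convert to polar: |I| = 3.218 A, ∠I = 14.4°.

I = 3.218∠14.4° A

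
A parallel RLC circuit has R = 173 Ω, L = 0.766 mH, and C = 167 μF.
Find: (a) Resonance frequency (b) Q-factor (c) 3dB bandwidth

Step 1 — Resonance: ω₀ = 1/√(LC) = 1/√(0.000766·0.000167) = 2796 rad/s.
Step 2 — f₀ = ω₀/(2π) = 445 Hz.
Step 3 — Parallel Q: Q = R/(ω₀L) = 173/(2796·0.000766) = 80.78.
Step 4 — Bandwidth: Δω = ω₀/Q = 34.61 rad/s; BW = Δω/(2π) = 5.509 Hz.

(a) f₀ = 445 Hz  (b) Q = 80.78  (c) BW = 5.509 Hz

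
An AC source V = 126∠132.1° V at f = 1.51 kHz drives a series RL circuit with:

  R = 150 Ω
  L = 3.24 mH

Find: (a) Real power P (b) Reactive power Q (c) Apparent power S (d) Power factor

Step 1 — Angular frequency: ω = 2π·f = 2π·1510 = 9488 rad/s.
Step 2 — Component impedances:
  R: Z = R = 150 Ω
  L: Z = jωL = j·9488·0.00324 = 0 + j30.74 Ω
Step 3 — Series combination: Z_total = R + L = 150 + j30.74 Ω = 153.1∠11.6° Ω.
Step 4 — Source phasor: V = 126∠132.1° V = -84.47 + j93.49 V.
Step 5 — Current: I = V / Z = -0.4179 + j0.7089 A = 0.8229∠120.5° A.
Step 6 — Complex power: S = V·I* = 101.6 + j20.82 VA.
Step 7 — Real power: P = Re(S) = 101.6 W.
Step 8 — Reactive power: Q = Im(S) = 20.82 VAR.
Step 9 — Apparent power: |S| = 103.7 VA.
Step 10 — Power factor: PF = P/|S| = 0.9796 (lagging).

(a) P = 101.6 W  (b) Q = 20.82 VAR  (c) S = 103.7 VA  (d) PF = 0.9796 (lagging)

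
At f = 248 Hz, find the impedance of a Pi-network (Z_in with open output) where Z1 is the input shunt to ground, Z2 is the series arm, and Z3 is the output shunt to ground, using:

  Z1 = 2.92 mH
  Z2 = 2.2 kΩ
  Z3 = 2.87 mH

Step 1 — Angular frequency: ω = 2π·f = 2π·248 = 1558 rad/s.
Step 2 — Component impedances:
  Z1: Z = jωL = j·1558·0.00292 = 0 + j4.55 Ω
  Z2: Z = R = 2200 Ω
  Z3: Z = jωL = j·1558·0.00287 = 0 + j4.472 Ω
Step 3 — With open output, the series arm Z2 and the output shunt Z3 appear in series to ground: Z2 + Z3 = 2200 + j4.472 Ω.
Step 4 — Parallel with input shunt Z1: Z_in = Z1 || (Z2 + Z3) = 0.00941 + j4.55 Ω = 4.55∠89.9° Ω.

Z = 0.00941 + j4.55 Ω = 4.55∠89.9° Ω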